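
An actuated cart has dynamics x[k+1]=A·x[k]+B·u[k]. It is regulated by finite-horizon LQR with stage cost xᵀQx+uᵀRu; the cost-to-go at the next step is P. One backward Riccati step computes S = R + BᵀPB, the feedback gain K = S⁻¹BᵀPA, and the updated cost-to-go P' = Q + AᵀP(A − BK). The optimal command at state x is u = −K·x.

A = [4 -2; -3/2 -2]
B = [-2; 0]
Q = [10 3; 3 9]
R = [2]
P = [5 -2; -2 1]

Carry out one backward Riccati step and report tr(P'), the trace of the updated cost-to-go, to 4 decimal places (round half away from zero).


BᵀP = [-10.0000 4.0000]
S = R + BᵀPB = [2] + [20.0000] = [22.0000]
BᵀPA = [-46.0000 12.0000]
K = S⁻¹·BᵀPA = [-2.0909 0.5455]
A−BK = [-0.1818 -0.9091; -1.5000 -2.0000]
AᵀP(A−BK) = [10.0682 -1.9091; -1.9091 1.4545]
P' = Q + AᵀP(A−BK) = [20.0682 1.0909; 1.0909 10.4545]
tr(P') = 30.5227

30.5227


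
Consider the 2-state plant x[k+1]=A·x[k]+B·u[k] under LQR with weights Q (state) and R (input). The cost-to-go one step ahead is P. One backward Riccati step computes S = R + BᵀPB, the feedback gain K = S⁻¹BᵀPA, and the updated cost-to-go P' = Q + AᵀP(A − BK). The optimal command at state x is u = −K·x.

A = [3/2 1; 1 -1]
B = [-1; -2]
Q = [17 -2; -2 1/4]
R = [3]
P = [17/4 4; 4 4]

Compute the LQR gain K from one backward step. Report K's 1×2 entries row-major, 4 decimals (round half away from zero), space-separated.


-0.7739 -0.0064

BᵀP = [-12.2500 -12.0000]
S = R + BᵀPB = [3] + [36.2500] = [39.2500]
BᵀPA = [-30.3750 -0.2500]
K = S⁻¹·BᵀPA = [-0.7739 -0.0064]
A−BK = [0.7261 0.9936; -0.5478 -1.0127]
AᵀP(A−BK) = [2.0557 0.1815; 0.1815 0.2484]
P' = Q + AᵀP(A−BK) = [19.0557 -1.8185; -1.8185 0.4984]
tr(P') = 19.5541


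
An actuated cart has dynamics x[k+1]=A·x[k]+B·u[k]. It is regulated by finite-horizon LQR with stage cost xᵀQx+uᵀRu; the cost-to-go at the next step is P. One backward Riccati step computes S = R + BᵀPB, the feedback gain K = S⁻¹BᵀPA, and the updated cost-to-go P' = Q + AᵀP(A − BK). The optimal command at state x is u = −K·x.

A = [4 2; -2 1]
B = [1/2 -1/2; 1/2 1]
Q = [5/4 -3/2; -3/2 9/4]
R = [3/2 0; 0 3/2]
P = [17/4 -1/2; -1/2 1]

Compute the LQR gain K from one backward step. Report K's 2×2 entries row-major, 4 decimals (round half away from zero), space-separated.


1.9623 1.3585 -2.8679 -0.7547

BᵀP = [1.8750 0.2500; -2.6250 1.2500]
S = R + BᵀPB = [3/2 0; 0 3/2] + [1.0625 -0.6875; -0.6875 2.5625] = [2.5625 -0.6875; -0.6875 4.0625]
BᵀPA = [7.0000 4.0000; -13.0000 -4.0000]
K = S⁻¹·BᵀPA = [1.9623 1.3585; -2.8679 -0.7547]
A−BK = [1.5849 0.9434; -0.1132 1.0755]
AᵀP(A−BK) = [28.9811 12.6792; 12.6792 7.5472]
P' = Q + AᵀP(A−BK) = [30.2311 11.1792; 11.1792 9.7972]
tr(P') = 40.0283


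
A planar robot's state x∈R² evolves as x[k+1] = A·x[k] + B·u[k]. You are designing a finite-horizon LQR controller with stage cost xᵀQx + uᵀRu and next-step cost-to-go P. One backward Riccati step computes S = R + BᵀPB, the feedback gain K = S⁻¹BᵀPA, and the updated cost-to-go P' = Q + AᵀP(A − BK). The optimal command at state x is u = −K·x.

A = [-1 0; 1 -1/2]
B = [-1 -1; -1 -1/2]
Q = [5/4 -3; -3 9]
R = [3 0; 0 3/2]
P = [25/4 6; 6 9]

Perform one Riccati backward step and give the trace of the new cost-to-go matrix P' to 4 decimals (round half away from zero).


BᵀP = [-12.2500 -15.0000; -9.2500 -10.5000]
S = R + BᵀPB = [3 0; 0 3/2] + [27.2500 19.7500; 19.7500 14.5000] = [30.2500 19.7500; 19.7500 16.0000]
BᵀPA = [-2.7500 7.5000; -1.2500 5.2500]
K = S⁻¹·BᵀPA = [-0.2056 0.1737; 0.1756 0.1138]
A−BK = [-1.0299 0.2874; 0.8822 -0.2695]
AᵀP(A−BK) = [2.9042 -0.8802; -0.8802 0.3503]
P' = Q + AᵀP(A−BK) = [4.1542 -3.8802; -3.8802 9.3503]
tr(P') = 13.5045

13.5045


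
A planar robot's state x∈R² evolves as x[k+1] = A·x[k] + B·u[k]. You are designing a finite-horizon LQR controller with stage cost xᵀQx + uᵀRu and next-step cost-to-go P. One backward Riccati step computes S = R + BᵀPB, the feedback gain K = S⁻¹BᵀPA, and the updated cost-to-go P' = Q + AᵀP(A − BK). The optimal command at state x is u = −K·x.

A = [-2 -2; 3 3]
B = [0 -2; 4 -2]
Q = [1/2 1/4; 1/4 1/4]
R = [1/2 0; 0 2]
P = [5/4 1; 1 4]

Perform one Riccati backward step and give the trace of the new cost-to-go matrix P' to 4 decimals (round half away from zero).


BᵀP = [4.0000 16.0000; -4.5000 -10.0000]
S = R + BᵀPB = [1/2 0; 0 2] + [64.0000 -40.0000; -40.0000 29.0000] = [64.5000 -40.0000; -40.0000 31.0000]
BᵀPA = [40.0000 40.0000; -21.0000 -21.0000]
K = S⁻¹·BᵀPA = [1.0013 1.0013; 0.6145 0.6145]
A−BK = [-0.7710 -0.7710; 0.2240 0.2240]
AᵀP(A−BK) = [1.8548 1.8548; 1.8548 1.8548]
P' = Q + AᵀP(A−BK) = [2.3548 2.1048; 2.1048 2.1048]
tr(P') = 4.4596

4.4596


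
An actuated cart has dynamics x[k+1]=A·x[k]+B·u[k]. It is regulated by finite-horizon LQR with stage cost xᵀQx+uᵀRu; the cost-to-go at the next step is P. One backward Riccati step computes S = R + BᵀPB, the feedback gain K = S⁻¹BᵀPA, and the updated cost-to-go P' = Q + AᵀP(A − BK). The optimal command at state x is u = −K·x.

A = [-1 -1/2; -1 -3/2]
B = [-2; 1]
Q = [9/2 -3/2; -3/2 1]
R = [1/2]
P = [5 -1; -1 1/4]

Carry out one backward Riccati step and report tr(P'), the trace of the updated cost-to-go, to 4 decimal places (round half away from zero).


BᵀP = [-11.0000 2.2500]
S = R + BᵀPB = [1/2] + [24.2500] = [24.7500]
BᵀPA = [8.7500 2.1250]
K = S⁻¹·BᵀPA = [0.3535 0.0859]
A−BK = [-0.2929 -0.3283; -1.3535 -1.5859]
AᵀP(A−BK) = [0.1566 0.1237; 0.1237 0.1301]
P' = Q + AᵀP(A−BK) = [4.6566 -1.3763; -1.3763 1.1301]
tr(P') = 5.7866

5.7866


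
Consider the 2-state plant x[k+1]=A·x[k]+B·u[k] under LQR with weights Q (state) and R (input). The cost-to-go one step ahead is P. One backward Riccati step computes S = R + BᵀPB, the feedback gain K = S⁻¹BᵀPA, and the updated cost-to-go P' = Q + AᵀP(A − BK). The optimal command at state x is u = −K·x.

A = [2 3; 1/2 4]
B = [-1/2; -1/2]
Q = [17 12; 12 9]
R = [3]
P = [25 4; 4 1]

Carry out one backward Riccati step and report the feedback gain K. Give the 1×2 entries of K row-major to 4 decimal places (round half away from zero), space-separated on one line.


BᵀP = [-14.5000 -2.5000]
S = R + BᵀPB = [3] + [8.5000] = [11.5000]
BᵀPA = [-30.2500 -53.5000]
K = S⁻¹·BᵀPA = [-2.6304 -4.6522]
A−BK = [0.6848 0.6739; -0.8152 1.6739]
AᵀP(A−BK) = [28.6793 49.2717; 49.2717 88.1087]
P' = Q + AᵀP(A−BK) = [45.6793 61.2717; 61.2717 97.1087]
tr(P') = 142.7880

-2.6304 -4.6522


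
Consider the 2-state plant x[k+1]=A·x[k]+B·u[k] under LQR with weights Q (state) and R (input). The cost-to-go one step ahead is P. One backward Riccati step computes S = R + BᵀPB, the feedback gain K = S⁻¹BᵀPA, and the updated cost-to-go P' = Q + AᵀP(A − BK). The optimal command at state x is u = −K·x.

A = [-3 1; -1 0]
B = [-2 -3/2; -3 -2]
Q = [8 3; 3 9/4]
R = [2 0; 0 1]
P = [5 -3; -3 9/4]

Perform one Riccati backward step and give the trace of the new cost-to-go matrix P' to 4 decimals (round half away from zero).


37.4876

BᵀP = [-1.0000 -0.7500; -1.5000 0.0000]
S = R + BᵀPB = [2 0; 0 1] + [4.2500 3.0000; 3.0000 2.2500] = [6.2500 3.0000; 3.0000 3.2500]
BᵀPA = [3.7500 -1.0000; 4.5000 -1.5000]
K = S⁻¹·BᵀPA = [-0.1160 0.1105; 1.4917 -0.5635]
A−BK = [-0.9945 0.3757; 1.6354 -0.7956]
AᵀP(A−BK) = [22.9724 -9.8785; -9.8785 4.2652]
P' = Q + AᵀP(A−BK) = [30.9724 -6.8785; -6.8785 6.5152]
tr(P') = 37.4876


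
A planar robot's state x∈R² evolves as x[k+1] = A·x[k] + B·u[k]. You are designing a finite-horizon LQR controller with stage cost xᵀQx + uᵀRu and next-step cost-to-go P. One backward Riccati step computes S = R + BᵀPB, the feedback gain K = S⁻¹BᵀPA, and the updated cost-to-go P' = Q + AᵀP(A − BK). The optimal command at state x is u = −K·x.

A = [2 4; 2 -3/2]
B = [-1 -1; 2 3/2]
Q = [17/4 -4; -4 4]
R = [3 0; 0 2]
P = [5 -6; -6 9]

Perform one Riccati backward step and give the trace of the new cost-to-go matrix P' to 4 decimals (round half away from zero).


22.0998

BᵀP = [-17.0000 24.0000; -14.0000 19.5000]
S = R + BᵀPB = [3 0; 0 2] + [65.0000 53.0000; 53.0000 43.2500] = [68.0000 53.0000; 53.0000 45.2500]
BᵀPA = [14.0000 -104.0000; 11.0000 -85.2500]
K = S⁻¹·BᵀPA = [0.1884 -0.7006; 0.0224 -1.0634]
A−BK = [2.2108 2.2360; 1.5896 1.4963]
AᵀP(A−BK) = [5.1157 4.5056; 4.5056 8.7341]
P' = Q + AᵀP(A−BK) = [9.3657 0.5056; 0.5056 12.7341]
tr(P') = 22.0998


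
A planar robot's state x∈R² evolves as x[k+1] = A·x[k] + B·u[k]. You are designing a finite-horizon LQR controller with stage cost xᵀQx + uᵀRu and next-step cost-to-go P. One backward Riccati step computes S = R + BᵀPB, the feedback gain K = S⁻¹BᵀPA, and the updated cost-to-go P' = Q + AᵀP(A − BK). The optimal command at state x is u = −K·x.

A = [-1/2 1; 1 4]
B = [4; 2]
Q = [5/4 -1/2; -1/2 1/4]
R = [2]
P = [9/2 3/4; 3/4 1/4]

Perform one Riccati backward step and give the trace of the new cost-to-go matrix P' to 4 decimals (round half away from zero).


BᵀP = [19.5000 3.5000]
S = R + BᵀPB = [2] + [85.0000] = [87.0000]
BᵀPA = [-6.2500 33.5000]
K = S⁻¹·BᵀPA = [-0.0718 0.3851]
A−BK = [-0.2126 -0.5402; 1.1437 3.2299]
AᵀP(A−BK) = [0.1760 0.4066; 0.4066 1.6006]
P' = Q + AᵀP(A−BK) = [1.4260 -0.0934; -0.0934 1.8506]
tr(P') = 3.2766

3.2766


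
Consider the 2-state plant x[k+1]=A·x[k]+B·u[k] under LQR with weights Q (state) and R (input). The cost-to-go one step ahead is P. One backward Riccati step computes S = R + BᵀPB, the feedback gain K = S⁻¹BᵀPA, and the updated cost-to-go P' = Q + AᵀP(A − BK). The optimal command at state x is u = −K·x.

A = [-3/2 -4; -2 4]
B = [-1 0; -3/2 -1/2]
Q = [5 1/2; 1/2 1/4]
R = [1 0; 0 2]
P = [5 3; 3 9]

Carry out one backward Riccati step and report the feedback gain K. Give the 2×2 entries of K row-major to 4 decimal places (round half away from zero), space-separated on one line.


1.3211 -0.2446 0.0826 -2.3486

BᵀP = [-9.5000 -16.5000; -1.5000 -4.5000]
S = R + BᵀPB = [1 0; 0 2] + [34.2500 8.2500; 8.2500 2.2500] = [35.2500 8.2500; 8.2500 4.2500]
BᵀPA = [47.2500 -28.0000; 11.2500 -12.0000]
K = S⁻¹·BᵀPA = [1.3211 -0.2446; 0.0826 -2.3486]
A−BK = [-0.1789 -4.2446; 0.0229 2.4587]
AᵀP(A−BK) = [1.8991 1.9817; 1.9817 92.9664]
P' = Q + AᵀP(A−BK) = [6.8991 2.4817; 2.4817 93.2164]
tr(P') = 100.1154


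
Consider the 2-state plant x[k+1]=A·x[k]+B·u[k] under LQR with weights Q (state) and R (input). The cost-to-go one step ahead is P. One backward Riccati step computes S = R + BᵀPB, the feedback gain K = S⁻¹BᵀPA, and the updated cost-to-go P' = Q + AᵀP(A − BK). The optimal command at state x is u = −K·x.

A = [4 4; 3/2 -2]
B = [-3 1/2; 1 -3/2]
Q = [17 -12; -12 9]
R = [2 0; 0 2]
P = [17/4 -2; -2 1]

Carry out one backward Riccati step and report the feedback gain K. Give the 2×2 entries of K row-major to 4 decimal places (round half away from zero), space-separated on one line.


BᵀP = [-14.7500 7.0000; 5.1250 -2.5000]
S = R + BᵀPB = [2 0; 0 2] + [51.2500 -17.8750; -17.8750 6.3125] = [53.2500 -17.8750; -17.8750 8.3125]
BᵀPA = [-48.5000 -73.0000; 16.7500 25.5000]
K = S⁻¹·BᵀPA = [-0.8426 -1.2264; 0.2030 0.4305]
A−BK = [1.3706 0.1056; 2.6472 -0.1279]
AᵀP(A−BK) = [1.9810 2.3096; 2.3096 3.4964]
P' = Q + AᵀP(A−BK) = [18.9810 -9.6904; -9.6904 12.4964]
tr(P') = 31.4774

-0.8426 -1.2264 0.2030 0.4305


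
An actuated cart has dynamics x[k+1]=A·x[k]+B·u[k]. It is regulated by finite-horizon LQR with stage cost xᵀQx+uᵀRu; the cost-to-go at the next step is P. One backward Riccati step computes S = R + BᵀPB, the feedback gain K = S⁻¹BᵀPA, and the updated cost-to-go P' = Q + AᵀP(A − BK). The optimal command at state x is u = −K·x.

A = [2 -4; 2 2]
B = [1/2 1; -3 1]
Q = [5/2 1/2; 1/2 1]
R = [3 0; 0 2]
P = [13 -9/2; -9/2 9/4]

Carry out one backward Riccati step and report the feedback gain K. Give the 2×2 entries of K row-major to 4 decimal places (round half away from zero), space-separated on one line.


BᵀP = [20.0000 -9.0000; 8.5000 -2.2500]
S = R + BᵀPB = [3 0; 0 2] + [37.0000 11.0000; 11.0000 6.2500] = [40.0000 11.0000; 11.0000 8.2500]
BᵀPA = [22.0000 -98.0000; 12.5000 -38.5000]
K = S⁻¹·BᵀPA = [0.2105 -1.8421; 1.2344 -2.2105]
A−BK = [0.6603 -0.8684; 1.3971 -1.3158]
AᵀP(A−BK) = [4.9378 -8.8421; -8.8421 23.3684]
P' = Q + AᵀP(A−BK) = [7.4378 -8.3421; -8.3421 24.3684]
tr(P') = 31.8062

0.2105 -1.8421 1.2344 -2.2105


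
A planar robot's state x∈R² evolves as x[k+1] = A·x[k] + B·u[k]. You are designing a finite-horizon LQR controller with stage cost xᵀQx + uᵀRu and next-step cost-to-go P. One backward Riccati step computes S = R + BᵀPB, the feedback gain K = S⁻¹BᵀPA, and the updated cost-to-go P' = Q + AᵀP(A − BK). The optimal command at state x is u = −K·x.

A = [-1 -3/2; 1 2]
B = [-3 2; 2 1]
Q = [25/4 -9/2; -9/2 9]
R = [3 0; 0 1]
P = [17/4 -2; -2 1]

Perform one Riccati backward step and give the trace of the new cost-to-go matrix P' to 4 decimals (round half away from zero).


BᵀP = [-16.7500 8.0000; 6.5000 -3.0000]
S = R + BᵀPB = [3 0; 0 1] + [66.2500 -25.5000; -25.5000 10.0000] = [69.2500 -25.5000; -25.5000 11.0000]
BᵀPA = [24.7500 41.1250; -9.5000 -15.7500]
K = S⁻¹·BᵀPA = [0.2691 0.4552; -0.2399 -0.3767]
A−BK = [0.2870 0.6188; 0.7018 1.4664]
AᵀP(A−BK) = [0.3117 0.5314; 0.5314 0.9114]
P' = Q + AᵀP(A−BK) = [6.5617 -3.9686; -3.9686 9.9114]
tr(P') = 16.4731

16.4731


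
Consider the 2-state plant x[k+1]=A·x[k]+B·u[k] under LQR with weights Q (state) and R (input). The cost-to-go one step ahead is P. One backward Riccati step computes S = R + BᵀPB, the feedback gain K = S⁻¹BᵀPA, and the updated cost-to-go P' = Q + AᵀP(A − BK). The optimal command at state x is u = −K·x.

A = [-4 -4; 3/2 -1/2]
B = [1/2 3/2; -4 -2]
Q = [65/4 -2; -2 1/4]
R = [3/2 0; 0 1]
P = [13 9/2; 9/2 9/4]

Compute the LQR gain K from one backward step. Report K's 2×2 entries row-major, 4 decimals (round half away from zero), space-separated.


BᵀP = [-11.5000 -6.7500; 10.5000 2.2500]
S = R + BᵀPB = [3/2 0; 0 1] + [21.2500 -3.7500; -3.7500 11.2500] = [22.7500 -3.7500; -3.7500 12.2500]
BᵀPA = [35.8750 49.3750; -38.6250 -43.1250]
K = S⁻¹·BᵀPA = [1.1134 1.6745; -2.8122 -3.0078]
A−BK = [-0.3383 -0.3256; 0.3290 0.1826]
AᵀP(A−BK) = [10.4979 12.0624; 12.0624 14.1710]
P' = Q + AᵀP(A−BK) = [26.7479 10.0624; 10.0624 14.4210]
tr(P') = 41.1689

1.1134 1.6745 -2.8122 -3.0078


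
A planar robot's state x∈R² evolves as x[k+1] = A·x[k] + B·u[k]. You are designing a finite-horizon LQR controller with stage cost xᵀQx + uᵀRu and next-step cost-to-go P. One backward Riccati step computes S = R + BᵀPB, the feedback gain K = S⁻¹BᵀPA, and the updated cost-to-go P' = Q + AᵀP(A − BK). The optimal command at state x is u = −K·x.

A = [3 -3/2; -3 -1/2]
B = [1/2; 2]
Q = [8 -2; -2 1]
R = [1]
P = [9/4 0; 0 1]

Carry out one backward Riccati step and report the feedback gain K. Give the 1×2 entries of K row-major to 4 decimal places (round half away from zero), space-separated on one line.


-0.4719 -0.4831

BᵀP = [1.1250 2.0000]
S = R + BᵀPB = [1] + [4.5625] = [5.5625]
BᵀPA = [-2.6250 -2.6875]
K = S⁻¹·BᵀPA = [-0.4719 -0.4831]
A−BK = [3.2360 -1.2584; -2.0562 0.4663]
AᵀP(A−BK) = [28.0112 -9.8933; -9.8933 4.0140]
P' = Q + AᵀP(A−BK) = [36.0112 -11.8933; -11.8933 5.0140]
tr(P') = 41.0253


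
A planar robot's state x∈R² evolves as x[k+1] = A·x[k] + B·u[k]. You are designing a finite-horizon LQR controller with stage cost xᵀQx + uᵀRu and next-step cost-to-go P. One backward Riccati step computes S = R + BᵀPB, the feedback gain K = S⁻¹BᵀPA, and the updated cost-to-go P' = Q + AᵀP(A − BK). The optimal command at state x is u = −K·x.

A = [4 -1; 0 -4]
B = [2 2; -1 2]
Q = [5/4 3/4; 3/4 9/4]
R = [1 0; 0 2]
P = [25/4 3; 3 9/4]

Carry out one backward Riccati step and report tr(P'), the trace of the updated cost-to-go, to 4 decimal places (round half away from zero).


BᵀP = [9.5000 3.7500; 18.5000 10.5000]
S = R + BᵀPB = [1 0; 0 2] + [15.2500 26.5000; 26.5000 58.0000] = [16.2500 26.5000; 26.5000 60.0000]
BᵀPA = [38.0000 -24.5000; 74.0000 -60.5000]
K = S⁻¹·BᵀPA = [1.1696 0.4885; 0.7168 -1.2241]
A−BK = [0.2273 0.4711; -0.2640 -1.0632]
AᵀP(A−BK) = [2.5151 -0.9808; -0.9808 4.1609]
P' = Q + AᵀP(A−BK) = [3.7651 -0.2308; -0.2308 6.4109]
tr(P') = 10.1760

10.1760


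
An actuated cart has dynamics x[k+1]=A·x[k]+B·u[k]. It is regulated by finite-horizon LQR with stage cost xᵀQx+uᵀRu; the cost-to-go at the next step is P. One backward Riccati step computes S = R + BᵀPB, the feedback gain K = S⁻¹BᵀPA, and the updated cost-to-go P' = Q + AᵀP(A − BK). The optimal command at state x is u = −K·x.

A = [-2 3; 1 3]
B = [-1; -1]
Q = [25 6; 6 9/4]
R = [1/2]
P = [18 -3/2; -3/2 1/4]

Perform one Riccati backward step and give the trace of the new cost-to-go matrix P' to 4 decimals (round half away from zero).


BᵀP = [-16.5000 1.2500]
S = R + BᵀPB = [1/2] + [15.2500] = [15.7500]
BᵀPA = [34.2500 -45.7500]
K = S⁻¹·BᵀPA = [2.1746 -2.9048]
A−BK = [0.1746 0.0952; 3.1746 0.0952]
AᵀP(A−BK) = [3.7698 -3.2619; -3.2619 4.3571]
P' = Q + AᵀP(A−BK) = [28.7698 2.7381; 2.7381 6.6071]
tr(P') = 35.3770

35.3770


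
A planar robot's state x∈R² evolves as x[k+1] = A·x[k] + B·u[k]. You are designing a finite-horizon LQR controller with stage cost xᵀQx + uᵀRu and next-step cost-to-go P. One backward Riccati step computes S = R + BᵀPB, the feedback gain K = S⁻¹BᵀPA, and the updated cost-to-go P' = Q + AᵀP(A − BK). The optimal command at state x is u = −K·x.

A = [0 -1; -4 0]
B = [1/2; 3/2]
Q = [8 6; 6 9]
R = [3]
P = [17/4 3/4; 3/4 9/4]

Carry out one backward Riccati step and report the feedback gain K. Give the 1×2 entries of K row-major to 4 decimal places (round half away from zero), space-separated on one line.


BᵀP = [3.2500 3.7500]
S = R + BᵀPB = [3] + [7.2500] = [10.2500]
BᵀPA = [-15.0000 -3.2500]
K = S⁻¹·BᵀPA = [-1.4634 -0.3171]
A−BK = [0.7317 -0.8415; -1.8049 0.4756]
AᵀP(A−BK) = [14.0488 -1.7561; -1.7561 3.2195]
P' = Q + AᵀP(A−BK) = [22.0488 4.2439; 4.2439 12.2195]
tr(P') = 34.2683

-1.4634 -0.3171


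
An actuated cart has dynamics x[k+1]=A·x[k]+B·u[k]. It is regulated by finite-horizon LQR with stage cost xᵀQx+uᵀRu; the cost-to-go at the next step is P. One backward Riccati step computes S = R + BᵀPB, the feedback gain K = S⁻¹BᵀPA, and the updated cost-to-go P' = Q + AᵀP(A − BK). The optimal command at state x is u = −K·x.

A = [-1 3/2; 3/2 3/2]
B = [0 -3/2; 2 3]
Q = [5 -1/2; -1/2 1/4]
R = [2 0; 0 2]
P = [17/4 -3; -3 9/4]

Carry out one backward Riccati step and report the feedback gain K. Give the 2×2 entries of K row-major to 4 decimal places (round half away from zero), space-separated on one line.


BᵀP = [-6.0000 4.5000; -15.3750 11.2500]
S = R + BᵀPB = [2 0; 0 2] + [9.0000 22.5000; 22.5000 56.8125] = [11.0000 22.5000; 22.5000 58.8125]
BᵀPA = [12.7500 -2.2500; 32.2500 -6.1875]
K = S⁻¹·BᵀPA = [0.1723 0.0490; 0.4825 -0.1239]
A−BK = [-0.2763 1.3141; -0.2919 1.7739]
AᵀP(A−BK) = [0.5571 -0.1897; -0.1897 0.4683]
P' = Q + AᵀP(A−BK) = [5.5571 -0.6897; -0.6897 0.7183]
tr(P') = 6.2754

0.1723 0.0490 0.4825 -0.1239


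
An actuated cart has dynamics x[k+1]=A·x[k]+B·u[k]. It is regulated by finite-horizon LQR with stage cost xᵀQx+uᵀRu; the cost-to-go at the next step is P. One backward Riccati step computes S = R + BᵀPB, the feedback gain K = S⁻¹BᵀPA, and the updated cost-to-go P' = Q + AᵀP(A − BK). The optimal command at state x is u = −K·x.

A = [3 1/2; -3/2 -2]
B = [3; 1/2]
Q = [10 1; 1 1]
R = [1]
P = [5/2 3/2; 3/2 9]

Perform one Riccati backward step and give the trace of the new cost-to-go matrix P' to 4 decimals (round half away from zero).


BᵀP = [8.2500 9.0000]
S = R + BᵀPB = [1] + [29.2500] = [30.2500]
BᵀPA = [11.2500 -13.8750]
K = S⁻¹·BᵀPA = [0.3719 -0.4587]
A−BK = [1.8843 1.8760; -1.6860 -1.7707]
AᵀP(A−BK) = [25.0661 25.7851; 25.7851 27.2608]
P' = Q + AᵀP(A−BK) = [35.0661 26.7851; 26.7851 28.2608]
tr(P') = 63.3270

63.3270


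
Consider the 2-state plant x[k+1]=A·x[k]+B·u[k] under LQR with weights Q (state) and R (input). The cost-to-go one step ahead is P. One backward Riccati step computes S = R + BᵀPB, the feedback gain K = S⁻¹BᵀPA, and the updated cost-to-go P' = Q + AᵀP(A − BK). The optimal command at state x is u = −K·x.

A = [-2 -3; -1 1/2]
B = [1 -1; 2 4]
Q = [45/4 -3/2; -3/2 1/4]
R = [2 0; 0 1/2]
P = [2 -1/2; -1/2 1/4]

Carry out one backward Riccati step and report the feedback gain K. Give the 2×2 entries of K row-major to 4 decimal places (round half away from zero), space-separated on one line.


-0.4754 -0.6148 0.5738 1.1557

BᵀP = [1.0000 0.0000; -4.0000 1.5000]
S = R + BᵀPB = [2 0; 0 1/2] + [1.0000 -1.0000; -1.0000 10.0000] = [3.0000 -1.0000; -1.0000 10.5000]
BᵀPA = [-2.0000 -3.0000; 6.5000 12.7500]
K = S⁻¹·BᵀPA = [-0.4754 -0.6148; 0.5738 1.1557]
A−BK = [-0.9508 -1.2295; -2.3443 -2.8934]
AᵀP(A−BK) = [1.5697 2.1332; 2.1332 2.9826]
P' = Q + AᵀP(A−BK) = [12.8197 0.6332; 0.6332 3.2326]
tr(P') = 16.0523


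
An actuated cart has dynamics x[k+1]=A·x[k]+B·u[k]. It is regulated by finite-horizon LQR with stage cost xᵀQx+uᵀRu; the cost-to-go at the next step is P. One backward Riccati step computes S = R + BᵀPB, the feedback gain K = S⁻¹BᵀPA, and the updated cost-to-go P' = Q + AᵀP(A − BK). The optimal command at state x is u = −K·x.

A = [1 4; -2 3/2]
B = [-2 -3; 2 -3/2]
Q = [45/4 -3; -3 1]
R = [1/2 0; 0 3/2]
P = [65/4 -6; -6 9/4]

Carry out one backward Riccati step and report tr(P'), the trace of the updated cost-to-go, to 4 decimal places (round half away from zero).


13.3424

BᵀP = [-44.5000 16.5000; -39.7500 14.6250]
S = R + BᵀPB = [1/2 0; 0 3/2] + [122.0000 108.7500; 108.7500 97.3125] = [122.5000 108.7500; 108.7500 98.8125]
BᵀPA = [-77.5000 -153.2500; -69.0000 -137.0625]
K = S⁻¹·BᵀPA = [-0.5548 -0.8543; -0.0877 -0.4469]
A−BK = [-0.3727 0.9508; -1.0219 2.5383]
AᵀP(A−BK) = [0.2019 0.2070; 0.2070 0.8905]
P' = Q + AᵀP(A−BK) = [11.4519 -2.7930; -2.7930 1.8905]
tr(P') = 13.3424


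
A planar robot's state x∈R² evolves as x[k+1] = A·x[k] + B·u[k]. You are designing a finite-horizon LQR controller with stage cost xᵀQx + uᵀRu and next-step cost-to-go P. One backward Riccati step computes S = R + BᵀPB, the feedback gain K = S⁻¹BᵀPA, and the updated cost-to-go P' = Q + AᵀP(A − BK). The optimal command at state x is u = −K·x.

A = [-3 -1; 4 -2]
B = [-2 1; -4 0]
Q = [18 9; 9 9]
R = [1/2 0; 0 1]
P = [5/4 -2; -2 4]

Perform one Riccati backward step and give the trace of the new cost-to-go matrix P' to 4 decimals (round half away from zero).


35.7991

BᵀP = [5.5000 -12.0000; 1.2500 -2.0000]
S = R + BᵀPB = [1/2 0; 0 1] + [37.0000 5.5000; 5.5000 1.2500] = [37.5000 5.5000; 5.5000 2.2500]
BᵀPA = [-64.5000 18.5000; -11.7500 2.7500]
K = S⁻¹·BᵀPA = [-1.4873 0.4896; -1.5866 0.0254]
A−BK = [-4.3880 -0.0462; -1.9492 -0.0416]
AᵀP(A−BK) = [8.6767 -0.3718; -0.3718 0.1224]
P' = Q + AᵀP(A−BK) = [26.6767 8.6282; 8.6282 9.1224]
tr(P') = 35.7991


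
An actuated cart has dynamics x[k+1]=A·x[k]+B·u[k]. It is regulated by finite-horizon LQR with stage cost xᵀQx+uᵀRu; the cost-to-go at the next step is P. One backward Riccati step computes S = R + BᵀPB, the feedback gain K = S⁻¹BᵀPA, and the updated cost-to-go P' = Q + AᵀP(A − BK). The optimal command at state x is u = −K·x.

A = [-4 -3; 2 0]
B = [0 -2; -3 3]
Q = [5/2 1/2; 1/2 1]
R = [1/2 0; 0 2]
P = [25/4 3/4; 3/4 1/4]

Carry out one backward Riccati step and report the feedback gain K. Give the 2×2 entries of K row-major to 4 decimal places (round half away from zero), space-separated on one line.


BᵀP = [-2.2500 -0.7500; -10.2500 -0.7500]
S = R + BᵀPB = [1/2 0; 0 2] + [2.2500 2.2500; 2.2500 18.2500] = [2.7500 2.2500; 2.2500 20.2500]
BᵀPA = [7.5000 6.7500; 39.5000 30.7500]
K = S⁻¹·BᵀPA = [1.2444 1.3333; 1.8123 1.3704]
A−BK = [-0.3753 -0.2593; 0.2963 -0.1111]
AᵀP(A−BK) = [8.0790 6.3704; 6.3704 5.1111]
P' = Q + AᵀP(A−BK) = [10.5790 6.8704; 6.8704 6.1111]
tr(P') = 16.6901

1.2444 1.3333 1.8123 1.3704


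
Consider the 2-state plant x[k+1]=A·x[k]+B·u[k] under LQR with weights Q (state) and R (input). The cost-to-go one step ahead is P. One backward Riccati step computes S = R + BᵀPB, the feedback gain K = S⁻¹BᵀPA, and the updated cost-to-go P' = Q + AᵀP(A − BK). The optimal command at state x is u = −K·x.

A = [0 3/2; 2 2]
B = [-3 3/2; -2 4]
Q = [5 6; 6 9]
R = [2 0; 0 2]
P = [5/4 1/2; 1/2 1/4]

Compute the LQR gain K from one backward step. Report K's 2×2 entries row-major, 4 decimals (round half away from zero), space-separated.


-0.0887 -0.3363 0.1457 0.2853

BᵀP = [-4.7500 -2.0000; 3.8750 1.7500]
S = R + BᵀPB = [2 0; 0 2] + [18.2500 -15.1250; -15.1250 12.8125] = [20.2500 -15.1250; -15.1250 14.8125]
BᵀPA = [-4.0000 -11.1250; 3.5000 9.3125]
K = S⁻¹·BᵀPA = [-0.0887 -0.3363; 0.1457 0.2853]
A−BK = [-0.4846 0.0632; 1.2397 0.1861]
AᵀP(A−BK) = [0.1352 0.1563; 0.1563 0.4144]
P' = Q + AᵀP(A−BK) = [5.1352 6.1563; 6.1563 9.4144]
tr(P') = 14.5496


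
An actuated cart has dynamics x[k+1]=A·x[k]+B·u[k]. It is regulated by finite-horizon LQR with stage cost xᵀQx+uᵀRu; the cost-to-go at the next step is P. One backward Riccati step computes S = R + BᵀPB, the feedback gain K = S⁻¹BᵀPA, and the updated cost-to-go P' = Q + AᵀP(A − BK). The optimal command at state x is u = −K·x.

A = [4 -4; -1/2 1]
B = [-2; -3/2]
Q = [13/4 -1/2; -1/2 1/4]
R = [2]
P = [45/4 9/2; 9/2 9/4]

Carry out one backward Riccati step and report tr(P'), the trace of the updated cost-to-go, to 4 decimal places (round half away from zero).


18.5474

BᵀP = [-29.2500 -12.3750]
S = R + BᵀPB = [2] + [77.0625] = [79.0625]
BᵀPA = [-110.8125 104.6250]
K = S⁻¹·BᵀPA = [-1.4016 1.3233]
A−BK = [1.1968 -1.3534; -2.6024 2.9850]
AᵀP(A−BK) = [7.2498 -7.4846; -7.4846 7.7976]
P' = Q + AᵀP(A−BK) = [10.4998 -7.9846; -7.9846 8.0476]
tr(P') = 18.5474


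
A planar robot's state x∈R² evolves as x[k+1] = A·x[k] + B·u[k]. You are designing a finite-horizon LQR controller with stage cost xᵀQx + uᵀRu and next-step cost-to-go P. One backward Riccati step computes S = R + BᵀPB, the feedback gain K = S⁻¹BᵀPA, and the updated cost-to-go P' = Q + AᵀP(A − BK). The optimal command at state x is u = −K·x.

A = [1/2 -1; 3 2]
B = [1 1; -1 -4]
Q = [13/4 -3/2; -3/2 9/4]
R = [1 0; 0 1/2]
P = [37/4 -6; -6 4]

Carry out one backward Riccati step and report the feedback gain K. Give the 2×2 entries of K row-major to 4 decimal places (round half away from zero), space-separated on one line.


0.0266 -0.1648 -0.4176 -0.5597

BᵀP = [15.2500 -10.0000; 33.2500 -22.0000]
S = R + BᵀPB = [1 0; 0 1/2] + [25.2500 55.2500; 55.2500 121.2500] = [26.2500 55.2500; 55.2500 121.7500]
BᵀPA = [-22.3750 -35.2500; -49.3750 -77.2500]
K = S⁻¹·BᵀPA = [0.0266 -0.1648; -0.4176 -0.5597]
A−BK = [0.8910 -0.2755; 1.3561 -0.4037]
AᵀP(A−BK) = [0.2879 0.0519; 0.0519 0.2031]
P' = Q + AᵀP(A−BK) = [3.5379 -1.4481; -1.4481 2.4531]
tr(P') = 5.9911


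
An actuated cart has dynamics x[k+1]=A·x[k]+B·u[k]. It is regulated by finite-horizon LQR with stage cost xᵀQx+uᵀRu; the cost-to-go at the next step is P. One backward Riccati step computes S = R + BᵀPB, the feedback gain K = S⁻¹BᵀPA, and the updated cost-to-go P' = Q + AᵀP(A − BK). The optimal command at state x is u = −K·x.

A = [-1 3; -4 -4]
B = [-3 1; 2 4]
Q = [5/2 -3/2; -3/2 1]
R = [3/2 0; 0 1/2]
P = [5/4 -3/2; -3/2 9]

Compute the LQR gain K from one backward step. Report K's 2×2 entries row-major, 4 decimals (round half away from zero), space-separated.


-0.0208 -1.0370 -0.9833 -0.4929

BᵀP = [-6.7500 22.5000; -4.7500 34.5000]
S = R + BᵀPB = [3/2 0; 0 1/2] + [65.2500 83.2500; 83.2500 133.2500] = [66.7500 83.2500; 83.2500 133.7500]
BᵀPA = [-83.2500 -110.2500; -133.2500 -152.2500]
K = S⁻¹·BᵀPA = [-0.0208 -1.0370; -0.9833 -0.4929]
A−BK = [-0.0792 0.3819; -0.0252 0.0454]
AᵀP(A−BK) = [0.4916 0.2464; 0.2464 1.8833]
P' = Q + AᵀP(A−BK) = [2.9916 -1.2536; -1.2536 2.8833]
tr(P') = 5.8750


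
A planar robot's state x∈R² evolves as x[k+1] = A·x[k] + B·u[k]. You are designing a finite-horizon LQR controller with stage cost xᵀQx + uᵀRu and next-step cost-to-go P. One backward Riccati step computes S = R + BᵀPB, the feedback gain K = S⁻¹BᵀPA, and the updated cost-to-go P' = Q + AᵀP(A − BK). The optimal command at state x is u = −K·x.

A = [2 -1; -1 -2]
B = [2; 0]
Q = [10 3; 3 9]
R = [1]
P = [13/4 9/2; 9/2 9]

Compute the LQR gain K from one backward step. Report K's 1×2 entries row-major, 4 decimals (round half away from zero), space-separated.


BᵀP = [6.5000 9.0000]
S = R + BᵀPB = [1] + [13.0000] = [14.0000]
BᵀPA = [4.0000 -24.5000]
K = S⁻¹·BᵀPA = [0.2857 -1.7500]
A−BK = [1.4286 2.5000; -1.0000 -2.0000]
AᵀP(A−BK) = [2.8571 5.0000; 5.0000 14.3750]
P' = Q + AᵀP(A−BK) = [12.8571 8.0000; 8.0000 23.3750]
tr(P') = 36.2321

0.2857 -1.7500


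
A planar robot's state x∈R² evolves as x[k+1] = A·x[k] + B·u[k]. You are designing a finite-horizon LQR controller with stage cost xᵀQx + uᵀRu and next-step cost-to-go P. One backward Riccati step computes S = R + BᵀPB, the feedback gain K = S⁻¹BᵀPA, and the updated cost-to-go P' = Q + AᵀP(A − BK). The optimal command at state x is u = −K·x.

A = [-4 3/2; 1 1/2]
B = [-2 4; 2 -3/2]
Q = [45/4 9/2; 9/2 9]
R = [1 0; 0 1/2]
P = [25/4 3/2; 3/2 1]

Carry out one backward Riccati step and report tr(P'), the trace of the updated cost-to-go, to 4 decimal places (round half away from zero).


21.5179

BᵀP = [-9.5000 -1.0000; 22.7500 4.5000]
S = R + BᵀPB = [1 0; 0 1/2] + [17.0000 -36.5000; -36.5000 84.2500] = [18.0000 -36.5000; -36.5000 84.7500]
BᵀPA = [37.0000 -14.7500; -86.5000 36.3750]
K = S⁻¹·BᵀPA = [-0.1113 0.4017; -1.0686 0.6022]
A−BK = [0.0517 -0.1054; -0.3803 0.5999]
AᵀP(A−BK) = [0.6856 -0.5220; -0.5220 0.5823]
P' = Q + AᵀP(A−BK) = [11.9356 3.9780; 3.9780 9.5823]
tr(P') = 21.5179


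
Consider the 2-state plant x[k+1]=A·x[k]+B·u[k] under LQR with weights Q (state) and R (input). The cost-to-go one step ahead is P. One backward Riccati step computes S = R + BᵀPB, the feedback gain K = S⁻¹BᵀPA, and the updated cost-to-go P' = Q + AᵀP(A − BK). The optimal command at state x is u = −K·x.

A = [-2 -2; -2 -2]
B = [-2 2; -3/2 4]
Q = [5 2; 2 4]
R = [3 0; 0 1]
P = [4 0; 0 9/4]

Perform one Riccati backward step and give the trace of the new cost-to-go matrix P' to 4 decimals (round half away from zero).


BᵀP = [-8.0000 -3.3750; 8.0000 9.0000]
S = R + BᵀPB = [3 0; 0 1] + [21.0625 -29.5000; -29.5000 52.0000] = [24.0625 -29.5000; -29.5000 53.0000]
BᵀPA = [22.7500 22.7500; -34.0000 -34.0000]
K = S⁻¹·BᵀPA = [0.5005 0.5005; -0.3629 -0.3629]
A−BK = [-0.2731 -0.2731; 0.2024 0.2024]
AᵀP(A−BK) = [1.2739 1.2739; 1.2739 1.2739]
P' = Q + AᵀP(A−BK) = [6.2739 3.2739; 3.2739 5.2739]
tr(P') = 11.5478

11.5478


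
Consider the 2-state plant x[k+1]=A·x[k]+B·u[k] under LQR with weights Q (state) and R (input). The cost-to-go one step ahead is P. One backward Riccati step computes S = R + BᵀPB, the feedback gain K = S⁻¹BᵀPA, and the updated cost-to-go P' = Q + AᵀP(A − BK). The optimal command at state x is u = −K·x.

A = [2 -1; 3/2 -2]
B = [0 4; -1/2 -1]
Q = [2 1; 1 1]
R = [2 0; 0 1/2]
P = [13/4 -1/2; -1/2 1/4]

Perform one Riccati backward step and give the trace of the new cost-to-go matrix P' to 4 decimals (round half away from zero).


BᵀP = [0.2500 -0.1250; 13.5000 -2.2500]
S = R + BᵀPB = [2 0; 0 1/2] + [0.0625 1.1250; 1.1250 56.2500] = [2.0625 1.1250; 1.1250 56.7500]
BᵀPA = [0.3125 0.0000; 23.6250 -9.0000]
K = S⁻¹·BᵀPA = [-0.0764 0.0874; 0.4178 -0.1603]
A−BK = [0.3287 -0.3587; 1.8796 -2.1166]
AᵀP(A−BK) = [0.7155 -0.7397; -0.7397 0.8071]
P' = Q + AᵀP(A−BK) = [2.7155 0.2603; 0.2603 1.8071]
tr(P') = 4.5226

4.5226


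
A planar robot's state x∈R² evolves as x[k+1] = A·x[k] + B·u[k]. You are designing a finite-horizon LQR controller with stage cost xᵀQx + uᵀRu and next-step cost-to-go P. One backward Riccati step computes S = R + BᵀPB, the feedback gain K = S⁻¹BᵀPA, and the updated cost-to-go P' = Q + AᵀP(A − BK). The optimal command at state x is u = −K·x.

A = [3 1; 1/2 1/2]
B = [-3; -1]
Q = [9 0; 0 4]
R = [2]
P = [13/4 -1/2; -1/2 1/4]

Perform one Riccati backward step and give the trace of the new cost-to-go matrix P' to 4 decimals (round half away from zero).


BᵀP = [-9.2500 1.2500]
S = R + BᵀPB = [2] + [26.5000] = [28.5000]
BᵀPA = [-27.1250 -8.6250]
K = S⁻¹·BᵀPA = [-0.9518 -0.3026]
A−BK = [0.1447 0.0921; -0.4518 0.1974]
AᵀP(A−BK) = [1.9962 0.6036; 0.6036 0.2023]
P' = Q + AᵀP(A−BK) = [10.9962 0.6036; 0.6036 4.2023]
tr(P') = 15.1985

15.1985


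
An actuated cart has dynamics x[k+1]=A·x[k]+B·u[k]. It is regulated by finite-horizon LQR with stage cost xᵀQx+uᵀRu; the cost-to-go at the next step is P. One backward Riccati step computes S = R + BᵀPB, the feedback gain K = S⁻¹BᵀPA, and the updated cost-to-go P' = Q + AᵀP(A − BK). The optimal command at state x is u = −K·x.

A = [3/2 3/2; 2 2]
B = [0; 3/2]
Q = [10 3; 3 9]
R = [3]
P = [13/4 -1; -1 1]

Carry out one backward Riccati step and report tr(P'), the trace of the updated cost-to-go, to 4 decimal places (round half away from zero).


BᵀP = [-1.5000 1.5000]
S = R + BᵀPB = [3] + [2.2500] = [5.2500]
BᵀPA = [0.7500 0.7500]
K = S⁻¹·BᵀPA = [0.1429 0.1429]
A−BK = [1.5000 1.5000; 1.7857 1.7857]
AᵀP(A−BK) = [5.2054 5.2054; 5.2054 5.2054]
P' = Q + AᵀP(A−BK) = [15.2054 8.2054; 8.2054 14.2054]
tr(P') = 29.4107

29.4107


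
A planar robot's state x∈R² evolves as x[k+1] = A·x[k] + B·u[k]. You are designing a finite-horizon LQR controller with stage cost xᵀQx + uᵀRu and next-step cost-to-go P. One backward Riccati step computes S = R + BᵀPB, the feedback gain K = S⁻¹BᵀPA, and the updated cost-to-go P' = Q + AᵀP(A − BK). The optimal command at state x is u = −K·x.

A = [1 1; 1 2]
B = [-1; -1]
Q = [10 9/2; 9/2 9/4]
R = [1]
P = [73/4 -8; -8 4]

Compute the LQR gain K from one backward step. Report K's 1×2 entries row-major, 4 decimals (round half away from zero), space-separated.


-0.8621 -0.3103

BᵀP = [-10.2500 4.0000]
S = R + BᵀPB = [1] + [6.2500] = [7.2500]
BᵀPA = [-6.2500 -2.2500]
K = S⁻¹·BᵀPA = [-0.8621 -0.3103]
A−BK = [0.1379 0.6897; 0.1379 1.6897]
AᵀP(A−BK) = [0.8621 0.3103; 0.3103 1.5517]
P' = Q + AᵀP(A−BK) = [10.8621 4.8103; 4.8103 3.8017]
tr(P') = 14.6638


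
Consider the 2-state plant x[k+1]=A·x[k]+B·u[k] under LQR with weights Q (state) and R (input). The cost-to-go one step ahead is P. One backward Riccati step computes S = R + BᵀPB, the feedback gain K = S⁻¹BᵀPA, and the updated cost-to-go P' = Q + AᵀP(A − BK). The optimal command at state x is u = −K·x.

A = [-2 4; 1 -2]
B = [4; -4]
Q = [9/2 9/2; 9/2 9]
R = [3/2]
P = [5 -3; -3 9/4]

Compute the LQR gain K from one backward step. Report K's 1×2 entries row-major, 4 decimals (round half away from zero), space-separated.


-0.3981 0.7963

BᵀP = [32.0000 -21.0000]
S = R + BᵀPB = [3/2] + [212.0000] = [213.5000]
BᵀPA = [-85.0000 170.0000]
K = S⁻¹·BᵀPA = [-0.3981 0.7963]
A−BK = [-0.4075 0.8150; -0.5925 1.1850]
AᵀP(A−BK) = [0.4093 -0.8185; -0.8185 1.6370]
P' = Q + AᵀP(A−BK) = [4.9093 3.6815; 3.6815 10.6370]
tr(P') = 15.5463


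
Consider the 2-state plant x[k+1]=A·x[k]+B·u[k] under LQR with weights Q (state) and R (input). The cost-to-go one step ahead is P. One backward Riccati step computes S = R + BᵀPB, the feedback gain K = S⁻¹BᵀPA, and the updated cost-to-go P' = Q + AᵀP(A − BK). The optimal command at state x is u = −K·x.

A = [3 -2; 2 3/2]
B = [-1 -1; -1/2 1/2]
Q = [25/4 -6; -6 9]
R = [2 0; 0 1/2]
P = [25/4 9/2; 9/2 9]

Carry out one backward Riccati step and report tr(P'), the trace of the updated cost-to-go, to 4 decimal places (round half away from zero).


BᵀP = [-8.5000 -9.0000; -4.0000 0.0000]
S = R + BᵀPB = [2 0; 0 1/2] + [13.0000 4.0000; 4.0000 4.0000] = [15.0000 4.0000; 4.0000 4.5000]
BᵀPA = [-43.5000 3.5000; -12.0000 8.0000]
K = S⁻¹·BᵀPA = [-2.8689 -0.3155; -0.1165 2.0583]
A−BK = [0.0146 -0.2573; 0.6238 0.3131]
AᵀP(A−BK) = [20.0534 2.7233; 2.7233 2.8883]
P' = Q + AᵀP(A−BK) = [26.3034 -3.2767; -3.2767 11.8883]
tr(P') = 38.1917

38.1917


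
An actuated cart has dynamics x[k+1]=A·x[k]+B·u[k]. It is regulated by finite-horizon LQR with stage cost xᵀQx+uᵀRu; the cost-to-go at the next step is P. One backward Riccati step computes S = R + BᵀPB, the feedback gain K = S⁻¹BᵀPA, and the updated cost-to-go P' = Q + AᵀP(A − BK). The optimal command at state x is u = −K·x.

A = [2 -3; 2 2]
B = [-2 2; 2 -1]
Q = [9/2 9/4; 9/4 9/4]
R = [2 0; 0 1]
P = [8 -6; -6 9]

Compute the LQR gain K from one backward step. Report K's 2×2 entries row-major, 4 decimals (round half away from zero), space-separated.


BᵀP = [-28.0000 30.0000; 22.0000 -21.0000]
S = R + BᵀPB = [2 0; 0 1] + [116.0000 -86.0000; -86.0000 65.0000] = [118.0000 -86.0000; -86.0000 66.0000]
BᵀPA = [4.0000 144.0000; 2.0000 -108.0000]
K = S⁻¹·BᵀPA = [1.1122 0.5510; 1.4796 -0.9184]
A−BK = [1.2653 -0.0612; 1.2551 -0.0204]
AᵀP(A−BK) = [12.5918 -0.3673; -0.3673 1.4694]
P' = Q + AᵀP(A−BK) = [17.0918 1.8827; 1.8827 3.7194]
tr(P') = 20.8112

1.1122 0.5510 1.4796 -0.9184


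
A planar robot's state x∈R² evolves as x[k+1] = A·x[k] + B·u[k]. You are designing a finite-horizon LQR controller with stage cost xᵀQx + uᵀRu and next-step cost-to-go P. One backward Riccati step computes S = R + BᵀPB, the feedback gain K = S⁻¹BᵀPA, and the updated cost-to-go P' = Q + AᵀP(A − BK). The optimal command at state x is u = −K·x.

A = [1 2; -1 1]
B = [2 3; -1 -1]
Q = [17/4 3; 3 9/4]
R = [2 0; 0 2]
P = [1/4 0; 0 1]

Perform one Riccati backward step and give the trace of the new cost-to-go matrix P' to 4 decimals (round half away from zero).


BᵀP = [0.5000 -1.0000; 0.7500 -1.0000]
S = R + BᵀPB = [2 0; 0 2] + [2.0000 2.5000; 2.5000 3.2500] = [4.0000 2.5000; 2.5000 5.2500]
BᵀPA = [1.5000 0.0000; 1.7500 0.5000]
K = S⁻¹·BᵀPA = [0.2373 -0.0847; 0.2203 0.1356]
A−BK = [-0.1356 1.7627; -0.5424 1.0508]
AᵀP(A−BK) = [0.5085 -0.6102; -0.6102 1.9322]
P' = Q + AᵀP(A−BK) = [4.7585 2.3898; 2.3898 4.1822]
tr(P') = 8.9407

8.9407


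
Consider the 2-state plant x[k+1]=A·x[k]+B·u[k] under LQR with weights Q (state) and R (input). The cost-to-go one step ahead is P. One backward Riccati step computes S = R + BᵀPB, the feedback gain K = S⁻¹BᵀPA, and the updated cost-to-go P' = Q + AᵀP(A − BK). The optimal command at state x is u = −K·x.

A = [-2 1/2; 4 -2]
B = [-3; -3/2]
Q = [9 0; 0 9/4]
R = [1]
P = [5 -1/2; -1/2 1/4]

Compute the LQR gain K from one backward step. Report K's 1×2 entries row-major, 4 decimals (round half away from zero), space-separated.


BᵀP = [-14.2500 1.1250]
S = R + BᵀPB = [1] + [41.0625] = [42.0625]
BᵀPA = [33.0000 -9.3750]
K = S⁻¹·BᵀPA = [0.7845 -0.2229]
A−BK = [0.3536 -0.1686; 5.1768 -2.3343]
AᵀP(A−BK) = [6.1100 -2.6449; -2.6449 1.1605]
P' = Q + AᵀP(A−BK) = [15.1100 -2.6449; -2.6449 3.4105]
tr(P') = 18.5204

0.7845 -0.2229


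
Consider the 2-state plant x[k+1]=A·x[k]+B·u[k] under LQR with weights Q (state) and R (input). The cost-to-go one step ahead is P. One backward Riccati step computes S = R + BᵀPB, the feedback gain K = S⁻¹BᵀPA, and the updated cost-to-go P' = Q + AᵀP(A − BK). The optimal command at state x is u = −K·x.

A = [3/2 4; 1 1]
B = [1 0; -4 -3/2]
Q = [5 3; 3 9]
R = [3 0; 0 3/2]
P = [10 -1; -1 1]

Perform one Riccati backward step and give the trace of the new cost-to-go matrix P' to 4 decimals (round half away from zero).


BᵀP = [14.0000 -5.0000; 1.5000 -1.5000]
S = R + BᵀPB = [3 0; 0 3/2] + [34.0000 7.5000; 7.5000 2.2500] = [37.0000 7.5000; 7.5000 3.7500]
BᵀPA = [16.0000 51.0000; 0.7500 4.5000]
K = S⁻¹·BᵀPA = [0.6591 1.9091; -1.1182 -2.6182]
A−BK = [0.8409 2.0909; 1.9591 4.7091]
AᵀP(A−BK) = [10.7932 26.9182; 26.9182 67.4182]
P' = Q + AᵀP(A−BK) = [15.7932 29.9182; 29.9182 76.4182]
tr(P') = 92.2114

92.2114
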